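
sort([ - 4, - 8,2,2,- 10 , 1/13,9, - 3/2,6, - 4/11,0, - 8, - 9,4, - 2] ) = [ - 10, - 9,-8, - 8, - 4, - 2, - 3/2, - 4/11,0, 1/13 , 2, 2 , 4, 6 , 9 ] 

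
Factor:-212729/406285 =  - 233/445 = -5^(-1 )*89^( - 1)*233^1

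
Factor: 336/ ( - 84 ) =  - 2^2= - 4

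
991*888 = 880008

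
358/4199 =358/4199=0.09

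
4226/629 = 6 + 452/629 = 6.72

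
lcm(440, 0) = 0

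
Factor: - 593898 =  - 2^1*3^1*31^2 * 103^1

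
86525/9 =9613 + 8/9 = 9613.89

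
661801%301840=58121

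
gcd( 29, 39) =1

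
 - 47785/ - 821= 47785/821=58.20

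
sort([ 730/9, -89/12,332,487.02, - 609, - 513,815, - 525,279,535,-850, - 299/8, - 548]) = [ - 850,-609,-548, - 525,  -  513, - 299/8, - 89/12, 730/9,279,332,  487.02, 535,815] 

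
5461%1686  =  403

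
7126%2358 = 52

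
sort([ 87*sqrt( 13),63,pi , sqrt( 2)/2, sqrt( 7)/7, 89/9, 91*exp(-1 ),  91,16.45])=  [sqrt( 7 )/7,sqrt( 2) /2,pi, 89/9, 16.45, 91*exp(-1), 63, 91 , 87* sqrt(13 )]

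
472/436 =1 + 9/109 = 1.08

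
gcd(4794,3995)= 799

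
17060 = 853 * 20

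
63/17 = 63/17 = 3.71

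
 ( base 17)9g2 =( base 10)2875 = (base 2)101100111011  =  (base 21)6AJ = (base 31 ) 2UN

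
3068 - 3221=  - 153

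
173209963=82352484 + 90857479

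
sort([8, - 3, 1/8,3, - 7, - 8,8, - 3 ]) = [ - 8,-7,- 3, - 3,  1/8, 3, 8,8] 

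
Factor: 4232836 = 2^2*229^1 * 4621^1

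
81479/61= 81479/61= 1335.72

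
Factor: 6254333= 131^1*47743^1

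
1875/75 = 25  =  25.00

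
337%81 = 13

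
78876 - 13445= 65431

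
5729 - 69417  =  -63688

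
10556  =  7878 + 2678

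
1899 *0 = 0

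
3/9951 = 1/3317= 0.00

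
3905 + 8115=12020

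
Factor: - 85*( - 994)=2^1*5^1*7^1 * 17^1 * 71^1 =84490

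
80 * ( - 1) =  - 80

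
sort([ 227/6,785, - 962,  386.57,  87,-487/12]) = [  -  962,-487/12, 227/6, 87 , 386.57, 785]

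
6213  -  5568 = 645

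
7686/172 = 3843/86 = 44.69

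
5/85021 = 5/85021= 0.00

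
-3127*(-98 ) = 306446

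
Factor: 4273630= 2^1 *5^1*17^1*23^1*1093^1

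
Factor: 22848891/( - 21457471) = -3^1*7^( - 1 )*13^1*31^1*18899^1 * 3065353^( - 1)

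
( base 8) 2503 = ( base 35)13h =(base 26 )1PL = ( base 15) 5EC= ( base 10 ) 1347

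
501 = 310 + 191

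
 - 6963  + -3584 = -10547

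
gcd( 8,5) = 1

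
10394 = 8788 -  -1606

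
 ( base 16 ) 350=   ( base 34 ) ow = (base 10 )848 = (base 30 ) s8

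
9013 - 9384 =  - 371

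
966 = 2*483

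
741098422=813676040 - 72577618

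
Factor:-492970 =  - 2^1*5^1*49297^1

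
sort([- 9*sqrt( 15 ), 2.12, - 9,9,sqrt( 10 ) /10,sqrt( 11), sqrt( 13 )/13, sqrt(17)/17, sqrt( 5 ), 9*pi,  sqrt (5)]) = [ - 9*sqrt(15), - 9, sqrt( 17)/17,  sqrt(13)/13,  sqrt( 10) /10,2.12,sqrt( 5),sqrt(5),sqrt( 11),9, 9*pi ] 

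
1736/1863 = 1736/1863  =  0.93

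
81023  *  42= 3402966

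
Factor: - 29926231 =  - 29^1*83^1*12433^1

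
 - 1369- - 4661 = 3292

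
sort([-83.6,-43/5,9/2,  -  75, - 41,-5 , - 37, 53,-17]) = [ - 83.6, - 75,-41, - 37, - 17, - 43/5,-5, 9/2, 53] 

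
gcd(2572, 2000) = 4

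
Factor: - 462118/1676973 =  -2^1*3^( - 1 )*19^1 * 53^( - 2 )*199^( - 1)*12161^1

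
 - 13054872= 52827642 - 65882514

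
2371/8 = 2371/8 = 296.38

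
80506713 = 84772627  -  4265914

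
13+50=63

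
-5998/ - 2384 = 2999/1192=2.52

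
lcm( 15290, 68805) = 137610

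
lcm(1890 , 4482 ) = 156870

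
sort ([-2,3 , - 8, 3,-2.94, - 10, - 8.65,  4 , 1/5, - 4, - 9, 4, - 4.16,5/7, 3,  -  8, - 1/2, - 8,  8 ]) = [ -10, - 9, - 8.65, - 8,  -  8 , - 8,  -  4.16,-4, - 2.94,-2, - 1/2, 1/5,  5/7, 3, 3,3, 4 , 4, 8] 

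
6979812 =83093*84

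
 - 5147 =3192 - 8339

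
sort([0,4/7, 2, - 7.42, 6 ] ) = [-7.42, 0, 4/7,2,6 ]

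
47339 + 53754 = 101093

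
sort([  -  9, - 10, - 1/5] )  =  [ - 10,  -  9,-1/5]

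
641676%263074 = 115528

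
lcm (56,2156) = 4312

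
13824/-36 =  - 384  +  0/1=-  384.00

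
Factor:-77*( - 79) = 6083  =  7^1*11^1*79^1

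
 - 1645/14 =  - 118 + 1/2 = - 117.50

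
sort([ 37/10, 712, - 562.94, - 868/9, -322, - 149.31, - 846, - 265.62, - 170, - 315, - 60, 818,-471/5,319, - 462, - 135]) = [-846 , - 562.94 , - 462, - 322, - 315, - 265.62,  -  170,  -  149.31, - 135,-868/9,  -  471/5,  -  60,37/10,319,712, 818]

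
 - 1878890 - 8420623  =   - 10299513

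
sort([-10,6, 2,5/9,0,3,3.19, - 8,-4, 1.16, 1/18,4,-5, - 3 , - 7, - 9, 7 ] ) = [-10, - 9, - 8, -7,-5, - 4,-3,0 , 1/18,5/9, 1.16, 2, 3, 3.19,4,  6, 7]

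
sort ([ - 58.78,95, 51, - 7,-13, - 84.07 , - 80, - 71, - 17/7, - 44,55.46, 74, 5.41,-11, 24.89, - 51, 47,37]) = [ - 84.07 , - 80,-71, - 58.78,-51, - 44, - 13, - 11, - 7, - 17/7, 5.41, 24.89,37, 47, 51, 55.46, 74, 95]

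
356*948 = 337488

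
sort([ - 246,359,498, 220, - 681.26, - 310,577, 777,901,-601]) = [ - 681.26,-601,  -  310,-246, 220,  359, 498,577, 777,901 ] 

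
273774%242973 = 30801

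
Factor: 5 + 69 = 74=2^1*37^1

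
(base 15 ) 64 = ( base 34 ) 2Q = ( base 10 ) 94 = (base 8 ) 136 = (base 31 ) 31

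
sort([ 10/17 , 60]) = [10/17, 60]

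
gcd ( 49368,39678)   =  102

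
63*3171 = 199773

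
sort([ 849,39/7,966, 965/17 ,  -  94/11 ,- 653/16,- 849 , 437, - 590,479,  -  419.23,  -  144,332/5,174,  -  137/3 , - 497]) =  [ -849,-590,  -  497,  -  419.23,-144,-137/3, - 653/16, - 94/11,39/7,965/17,332/5, 174, 437,479,849,966]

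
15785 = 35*451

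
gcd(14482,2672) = 2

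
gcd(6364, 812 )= 4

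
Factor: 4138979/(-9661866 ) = -2^(-1)*3^( -1) * 13^2*19^1*1289^1*1610311^ ( - 1)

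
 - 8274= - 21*394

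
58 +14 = 72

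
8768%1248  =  32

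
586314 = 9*65146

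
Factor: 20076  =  2^2*3^1*7^1*239^1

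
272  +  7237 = 7509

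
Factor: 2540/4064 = 2^( - 3 )*5^1 = 5/8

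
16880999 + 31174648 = 48055647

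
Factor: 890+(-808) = 82 =2^1*41^1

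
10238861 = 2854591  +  7384270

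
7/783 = 7/783 = 0.01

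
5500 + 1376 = 6876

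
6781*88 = 596728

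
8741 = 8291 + 450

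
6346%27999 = 6346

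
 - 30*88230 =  - 2646900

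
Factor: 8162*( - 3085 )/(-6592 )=12589885/3296 = 2^( - 5)*5^1*7^1 * 11^1*53^1*103^( -1 )*617^1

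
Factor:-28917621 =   -  3^3 *1071023^1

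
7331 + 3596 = 10927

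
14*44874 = 628236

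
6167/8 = 770+7/8  =  770.88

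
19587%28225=19587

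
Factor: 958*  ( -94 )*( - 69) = 6213588=2^2*3^1*23^1*47^1*479^1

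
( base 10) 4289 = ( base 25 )6le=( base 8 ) 10301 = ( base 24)7AH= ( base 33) 3uw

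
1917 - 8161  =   - 6244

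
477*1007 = 480339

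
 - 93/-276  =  31/92 = 0.34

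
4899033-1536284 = 3362749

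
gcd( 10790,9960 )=830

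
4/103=4/103 = 0.04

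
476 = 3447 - 2971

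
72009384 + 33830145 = 105839529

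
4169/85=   49 + 4/85 = 49.05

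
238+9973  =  10211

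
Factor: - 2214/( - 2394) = 3^1*7^ ( - 1 )*19^ (-1)*41^1 = 123/133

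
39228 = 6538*6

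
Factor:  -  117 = -3^2*13^1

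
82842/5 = 16568 + 2/5= 16568.40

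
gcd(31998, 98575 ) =1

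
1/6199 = 1/6199 = 0.00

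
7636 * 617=4711412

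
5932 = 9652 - 3720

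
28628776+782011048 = 810639824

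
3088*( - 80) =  - 247040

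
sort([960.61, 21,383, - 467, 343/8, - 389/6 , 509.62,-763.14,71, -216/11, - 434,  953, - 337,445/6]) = [ - 763.14, - 467 ,- 434,-337, - 389/6, - 216/11, 21,343/8,71,445/6, 383 , 509.62,953, 960.61 ]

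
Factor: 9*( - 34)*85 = - 26010 =-2^1 *3^2*5^1*17^2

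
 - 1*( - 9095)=9095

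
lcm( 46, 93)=4278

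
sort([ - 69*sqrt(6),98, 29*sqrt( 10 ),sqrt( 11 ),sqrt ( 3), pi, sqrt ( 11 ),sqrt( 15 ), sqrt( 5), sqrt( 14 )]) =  [ - 69*sqrt (6 ), sqrt(3), sqrt (5), pi , sqrt(11), sqrt ( 11), sqrt( 14), sqrt( 15),29*sqrt(10),  98] 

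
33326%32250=1076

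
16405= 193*85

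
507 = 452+55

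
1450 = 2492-1042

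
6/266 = 3/133 =0.02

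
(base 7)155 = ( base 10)89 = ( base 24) 3H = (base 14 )65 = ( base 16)59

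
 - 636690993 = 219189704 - 855880697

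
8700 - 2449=6251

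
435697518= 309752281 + 125945237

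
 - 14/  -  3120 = 7/1560= 0.00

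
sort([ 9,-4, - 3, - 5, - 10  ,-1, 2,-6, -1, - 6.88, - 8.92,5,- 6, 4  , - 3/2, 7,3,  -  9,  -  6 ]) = [-10, -9, - 8.92, - 6.88,-6, - 6, - 6,  -  5,-4, - 3,-3/2,-1,-1,2, 3,  4, 5, 7, 9]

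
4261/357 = 11 + 334/357 = 11.94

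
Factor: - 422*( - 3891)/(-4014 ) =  -3^(-1) * 211^1*223^( - 1 )*1297^1 = -273667/669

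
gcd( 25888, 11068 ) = 4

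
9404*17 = 159868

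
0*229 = 0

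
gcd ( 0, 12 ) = 12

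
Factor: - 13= - 13^1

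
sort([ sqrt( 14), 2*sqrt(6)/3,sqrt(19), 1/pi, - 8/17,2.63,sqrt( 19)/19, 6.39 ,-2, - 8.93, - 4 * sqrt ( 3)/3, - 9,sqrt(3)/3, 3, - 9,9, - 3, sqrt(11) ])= [ - 9, - 9, - 8.93, - 3, - 4*sqrt(3)/3, - 2, - 8/17 , sqrt( 19)/19,1/pi, sqrt(3)/3, 2*sqrt( 6)/3,2.63, 3 , sqrt( 11)  ,  sqrt( 14),sqrt( 19),6.39, 9 ]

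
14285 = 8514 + 5771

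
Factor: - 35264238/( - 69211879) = 2^1*3^1*11^( - 2 )*17^(-1 )*151^1 * 33647^( - 1 ) * 38923^1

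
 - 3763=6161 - 9924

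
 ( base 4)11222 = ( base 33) aw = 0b101101010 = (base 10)362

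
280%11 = 5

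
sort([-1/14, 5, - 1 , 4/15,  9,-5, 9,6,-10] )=[-10, - 5, -1,-1/14,4/15, 5 , 6 , 9,9] 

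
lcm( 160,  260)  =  2080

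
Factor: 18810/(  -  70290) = -19/71 = - 19^1*71^(- 1)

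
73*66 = 4818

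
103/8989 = 103/8989=0.01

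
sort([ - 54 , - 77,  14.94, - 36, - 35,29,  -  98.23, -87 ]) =[ - 98.23,-87, - 77, - 54, - 36, - 35, 14.94,29]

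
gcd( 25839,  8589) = 3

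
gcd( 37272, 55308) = 12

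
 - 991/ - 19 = 991/19 = 52.16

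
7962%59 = 56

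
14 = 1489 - 1475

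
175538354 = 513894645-338356291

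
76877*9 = 691893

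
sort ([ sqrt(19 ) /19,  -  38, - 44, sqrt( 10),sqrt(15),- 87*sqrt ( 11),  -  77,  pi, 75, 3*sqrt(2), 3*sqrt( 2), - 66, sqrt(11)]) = [ - 87 *sqrt( 11) , - 77,-66, - 44, - 38,sqrt( 19 ) /19,  pi, sqrt(10), sqrt(11 ), sqrt(15), 3*sqrt(2 ),3  *sqrt( 2 ), 75] 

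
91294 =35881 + 55413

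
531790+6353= 538143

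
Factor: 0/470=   0 = 0^1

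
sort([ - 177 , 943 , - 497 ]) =[ - 497, - 177, 943] 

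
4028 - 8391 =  - 4363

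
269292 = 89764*3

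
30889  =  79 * 391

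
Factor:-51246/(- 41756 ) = 27/22 = 2^( - 1 )*3^3*11^( - 1 ) 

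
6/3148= 3/1574 = 0.00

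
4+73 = 77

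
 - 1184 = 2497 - 3681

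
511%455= 56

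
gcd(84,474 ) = 6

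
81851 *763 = 62452313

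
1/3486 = 1/3486 = 0.00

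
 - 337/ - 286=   1 + 51/286 = 1.18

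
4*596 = 2384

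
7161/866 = 7161/866 = 8.27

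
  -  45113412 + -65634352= -110747764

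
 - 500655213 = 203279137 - 703934350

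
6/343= 6/343 = 0.02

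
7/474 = 7/474 = 0.01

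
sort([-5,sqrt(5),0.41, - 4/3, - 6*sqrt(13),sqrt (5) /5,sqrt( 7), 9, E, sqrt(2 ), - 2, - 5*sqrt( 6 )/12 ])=[ - 6*sqrt( 13), - 5, - 2, - 4/3, - 5 * sqrt (6 ) /12,  0.41,sqrt (5)/5,sqrt(2 ) , sqrt( 5),sqrt( 7), E,9 ] 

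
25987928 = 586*44348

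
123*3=369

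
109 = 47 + 62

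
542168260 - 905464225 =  - 363295965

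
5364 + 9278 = 14642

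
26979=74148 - 47169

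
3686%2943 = 743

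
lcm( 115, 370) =8510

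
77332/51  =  1516 + 16/51 = 1516.31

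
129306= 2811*46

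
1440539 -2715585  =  -1275046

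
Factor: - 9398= - 2^1*37^1*127^1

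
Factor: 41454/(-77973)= - 2^1 * 3^1*7^1*79^( - 1) =- 42/79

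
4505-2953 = 1552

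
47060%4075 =2235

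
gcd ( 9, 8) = 1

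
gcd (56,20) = 4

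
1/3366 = 1/3366 = 0.00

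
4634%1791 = 1052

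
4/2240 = 1/560 = 0.00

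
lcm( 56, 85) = 4760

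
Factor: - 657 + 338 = - 11^1*29^1 = - 319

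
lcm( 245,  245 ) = 245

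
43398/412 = 105 + 69/206= 105.33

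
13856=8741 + 5115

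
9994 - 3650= 6344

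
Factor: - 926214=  - 2^1*3^1*154369^1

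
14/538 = 7/269 = 0.03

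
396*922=365112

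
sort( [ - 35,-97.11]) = [ - 97.11, -35]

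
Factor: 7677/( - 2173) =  - 3^2 * 41^ ( - 1 )*53^( - 1)*853^1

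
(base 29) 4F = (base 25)56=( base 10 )131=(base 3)11212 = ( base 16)83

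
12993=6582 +6411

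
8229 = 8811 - 582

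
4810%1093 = 438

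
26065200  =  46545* 560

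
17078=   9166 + 7912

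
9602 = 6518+3084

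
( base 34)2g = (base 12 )70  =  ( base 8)124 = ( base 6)220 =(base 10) 84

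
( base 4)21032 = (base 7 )1502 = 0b1001001110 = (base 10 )590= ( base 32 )ie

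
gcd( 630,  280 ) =70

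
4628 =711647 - 707019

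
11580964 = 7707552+3873412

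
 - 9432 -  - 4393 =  - 5039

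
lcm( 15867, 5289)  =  15867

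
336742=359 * 938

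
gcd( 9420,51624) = 12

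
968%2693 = 968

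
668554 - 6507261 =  - 5838707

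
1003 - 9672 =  - 8669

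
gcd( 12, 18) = 6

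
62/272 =31/136 = 0.23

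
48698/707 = 48698/707 = 68.88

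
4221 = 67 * 63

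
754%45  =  34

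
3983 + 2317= 6300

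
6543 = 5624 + 919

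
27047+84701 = 111748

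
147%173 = 147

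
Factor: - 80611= - 80611^1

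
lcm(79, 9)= 711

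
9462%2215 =602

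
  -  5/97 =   -  5/97=   - 0.05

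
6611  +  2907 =9518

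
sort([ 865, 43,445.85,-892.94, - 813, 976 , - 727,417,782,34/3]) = [ -892.94,-813 , - 727,34/3,43, 417, 445.85, 782,865, 976] 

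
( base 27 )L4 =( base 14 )2CB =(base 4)20323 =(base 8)1073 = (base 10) 571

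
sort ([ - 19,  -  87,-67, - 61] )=[ - 87, - 67,  -  61, - 19]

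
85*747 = 63495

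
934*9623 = 8987882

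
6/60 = 1/10  =  0.10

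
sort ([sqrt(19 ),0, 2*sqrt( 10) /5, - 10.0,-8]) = [ - 10.0, - 8,0, 2 * sqrt( 10)/5, sqrt(19) ]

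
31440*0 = 0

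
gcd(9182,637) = 1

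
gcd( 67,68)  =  1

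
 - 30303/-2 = 30303/2 = 15151.50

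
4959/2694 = 1653/898 = 1.84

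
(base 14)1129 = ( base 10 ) 2977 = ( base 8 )5641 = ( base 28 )3m9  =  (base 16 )BA1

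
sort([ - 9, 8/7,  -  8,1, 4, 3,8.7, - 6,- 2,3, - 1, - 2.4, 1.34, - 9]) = [ - 9 , - 9, - 8,  -  6, - 2.4, - 2, - 1,1, 8/7,1.34,3, 3,4,8.7]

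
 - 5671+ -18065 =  - 23736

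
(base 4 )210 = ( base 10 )36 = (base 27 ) 19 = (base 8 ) 44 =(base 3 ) 1100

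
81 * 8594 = 696114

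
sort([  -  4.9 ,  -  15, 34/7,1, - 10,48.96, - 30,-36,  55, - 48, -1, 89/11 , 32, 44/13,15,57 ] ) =[-48, - 36,-30,-15, - 10,-4.9 ,-1,1, 44/13,  34/7, 89/11, 15, 32, 48.96, 55,57] 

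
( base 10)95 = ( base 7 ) 164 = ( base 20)4F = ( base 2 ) 1011111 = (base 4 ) 1133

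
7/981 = 7/981 =0.01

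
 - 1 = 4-5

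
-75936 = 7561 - 83497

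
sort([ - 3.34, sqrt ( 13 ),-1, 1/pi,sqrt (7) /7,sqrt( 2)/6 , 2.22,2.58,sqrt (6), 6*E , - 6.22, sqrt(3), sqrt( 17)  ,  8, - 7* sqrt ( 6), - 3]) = [ - 7*sqrt(6), - 6.22, - 3.34, - 3, - 1, sqrt( 2) /6,1/pi, sqrt( 7)/7, sqrt ( 3) , 2.22, sqrt( 6 ), 2.58, sqrt( 13 ), sqrt( 17 ), 8, 6*E]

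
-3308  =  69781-73089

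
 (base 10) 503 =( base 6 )2155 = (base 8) 767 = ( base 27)ih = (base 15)238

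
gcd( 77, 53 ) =1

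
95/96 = 95/96 = 0.99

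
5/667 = 5/667 = 0.01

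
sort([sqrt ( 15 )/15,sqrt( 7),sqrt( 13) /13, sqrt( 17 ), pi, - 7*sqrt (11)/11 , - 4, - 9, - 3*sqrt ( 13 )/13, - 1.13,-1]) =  [-9, - 4, - 7*sqrt( 11 ) /11, - 1.13, - 1, - 3*sqrt (13)/13,  sqrt( 15)/15,sqrt ( 13)/13, sqrt(7),  pi, sqrt(  17)]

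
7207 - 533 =6674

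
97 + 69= 166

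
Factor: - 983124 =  - 2^2*3^3*9103^1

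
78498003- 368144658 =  - 289646655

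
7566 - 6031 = 1535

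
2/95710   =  1/47855 = 0.00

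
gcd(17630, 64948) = 2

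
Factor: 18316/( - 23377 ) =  - 2^2*19^1*97^(- 1) = -  76/97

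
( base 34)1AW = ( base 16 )5F8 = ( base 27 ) 22G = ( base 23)2KA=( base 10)1528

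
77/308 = 1/4 = 0.25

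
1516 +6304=7820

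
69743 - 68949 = 794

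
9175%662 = 569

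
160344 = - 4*( - 40086)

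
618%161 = 135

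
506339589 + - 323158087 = 183181502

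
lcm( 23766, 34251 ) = 1164534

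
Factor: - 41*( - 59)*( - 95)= -5^1*19^1 * 41^1*59^1 = - 229805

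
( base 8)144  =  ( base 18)5A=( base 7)202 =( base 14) 72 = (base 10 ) 100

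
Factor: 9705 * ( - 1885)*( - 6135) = 112233229875 =3^2*5^3*13^1*29^1*409^1 * 647^1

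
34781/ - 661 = -53 +252/661 = - 52.62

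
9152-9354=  - 202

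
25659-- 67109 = 92768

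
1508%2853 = 1508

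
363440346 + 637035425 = 1000475771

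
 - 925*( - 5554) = 5137450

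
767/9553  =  767/9553 =0.08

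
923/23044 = 923/23044  =  0.04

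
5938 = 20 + 5918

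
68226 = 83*822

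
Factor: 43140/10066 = 30/7= 2^1*3^1*5^1  *7^( - 1)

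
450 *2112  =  950400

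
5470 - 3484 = 1986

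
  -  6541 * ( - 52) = 340132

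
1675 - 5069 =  - 3394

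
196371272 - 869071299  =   - 672700027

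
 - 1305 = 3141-4446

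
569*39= 22191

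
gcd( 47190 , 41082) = 6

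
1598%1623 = 1598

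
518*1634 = 846412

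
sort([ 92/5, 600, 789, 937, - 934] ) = [  -  934, 92/5, 600,789 , 937]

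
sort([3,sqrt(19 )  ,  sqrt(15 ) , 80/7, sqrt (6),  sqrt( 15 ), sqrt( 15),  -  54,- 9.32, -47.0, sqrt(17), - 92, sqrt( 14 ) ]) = [ - 92, - 54,  -  47.0, - 9.32 , sqrt ( 6 ), 3, sqrt( 14 ),  sqrt( 15 ),sqrt(15 ), sqrt(15 ) , sqrt ( 17 ),sqrt( 19 ), 80/7 ]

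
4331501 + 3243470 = 7574971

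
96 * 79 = 7584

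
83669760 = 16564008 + 67105752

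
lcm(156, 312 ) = 312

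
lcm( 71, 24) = 1704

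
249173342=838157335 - 588983993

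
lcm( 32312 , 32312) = 32312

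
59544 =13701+45843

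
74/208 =37/104 =0.36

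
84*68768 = 5776512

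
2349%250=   99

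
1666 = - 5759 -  -7425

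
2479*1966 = 4873714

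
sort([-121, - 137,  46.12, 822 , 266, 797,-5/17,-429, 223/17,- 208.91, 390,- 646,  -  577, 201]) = [-646, - 577, - 429,-208.91,-137, - 121, - 5/17, 223/17, 46.12, 201, 266,390,797, 822 ]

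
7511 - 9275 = -1764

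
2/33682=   1/16841 = 0.00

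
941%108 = 77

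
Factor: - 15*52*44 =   -  34320 = -2^4 * 3^1*5^1 *11^1 * 13^1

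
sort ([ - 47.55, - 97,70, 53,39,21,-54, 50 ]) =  [-97, - 54 , - 47.55,21, 39,50,53,70] 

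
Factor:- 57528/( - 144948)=102/257  =  2^1*3^1*17^1*257^(-1)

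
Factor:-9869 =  - 71^1 * 139^1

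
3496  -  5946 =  -2450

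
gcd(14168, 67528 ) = 184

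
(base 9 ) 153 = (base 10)129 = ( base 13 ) 9C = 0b10000001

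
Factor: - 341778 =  - 2^1*3^1*56963^1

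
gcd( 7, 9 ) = 1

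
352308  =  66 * 5338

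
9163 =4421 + 4742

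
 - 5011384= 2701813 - 7713197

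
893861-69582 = 824279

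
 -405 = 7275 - 7680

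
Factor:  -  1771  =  -7^1 * 11^1 * 23^1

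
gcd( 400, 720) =80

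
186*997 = 185442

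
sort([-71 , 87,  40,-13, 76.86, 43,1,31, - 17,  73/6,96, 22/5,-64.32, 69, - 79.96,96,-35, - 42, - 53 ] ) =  [ - 79.96, - 71,-64.32, - 53, - 42, - 35, -17 , - 13, 1, 22/5,  73/6 , 31, 40, 43,  69,76.86, 87, 96, 96]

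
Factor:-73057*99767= - 43^1 * 1699^1*99767^1 = -7288677719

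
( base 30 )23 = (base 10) 63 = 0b111111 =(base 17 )3c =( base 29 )25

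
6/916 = 3/458 = 0.01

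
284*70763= 20096692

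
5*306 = 1530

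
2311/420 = 5 + 211/420 = 5.50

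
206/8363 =206/8363  =  0.02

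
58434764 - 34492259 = 23942505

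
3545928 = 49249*72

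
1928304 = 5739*336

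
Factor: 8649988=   2^2*2162497^1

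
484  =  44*11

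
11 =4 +7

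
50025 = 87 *575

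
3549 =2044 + 1505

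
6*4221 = 25326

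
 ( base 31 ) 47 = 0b10000011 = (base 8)203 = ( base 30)4b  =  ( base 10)131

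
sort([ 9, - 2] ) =[ - 2, 9] 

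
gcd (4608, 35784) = 72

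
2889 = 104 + 2785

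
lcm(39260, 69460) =902980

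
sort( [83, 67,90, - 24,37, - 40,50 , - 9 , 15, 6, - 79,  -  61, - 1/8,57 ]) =[ - 79 , - 61, - 40, - 24 ,  -  9,-1/8, 6,15,37,50,57,67, 83,  90] 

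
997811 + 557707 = 1555518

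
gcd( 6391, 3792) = 1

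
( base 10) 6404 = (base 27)8L5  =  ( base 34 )5ic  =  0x1904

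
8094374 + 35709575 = 43803949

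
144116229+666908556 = 811024785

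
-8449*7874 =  - 66527426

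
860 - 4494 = - 3634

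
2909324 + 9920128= 12829452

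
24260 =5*4852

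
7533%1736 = 589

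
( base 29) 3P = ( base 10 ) 112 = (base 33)3D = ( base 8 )160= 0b1110000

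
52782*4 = 211128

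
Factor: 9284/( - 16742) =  - 422/761= - 2^1*211^1*761^( -1)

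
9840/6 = 1640 = 1640.00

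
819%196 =35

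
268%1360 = 268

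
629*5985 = 3764565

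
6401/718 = 8+657/718  =  8.92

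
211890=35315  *6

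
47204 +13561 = 60765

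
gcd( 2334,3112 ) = 778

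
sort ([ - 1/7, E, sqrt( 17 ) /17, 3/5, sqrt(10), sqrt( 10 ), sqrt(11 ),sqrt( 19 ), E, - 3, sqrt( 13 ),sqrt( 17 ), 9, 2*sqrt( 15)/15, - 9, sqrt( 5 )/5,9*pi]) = [ - 9,  -  3, - 1/7, sqrt( 17 )/17, sqrt( 5 )/5, 2*sqrt(15 )/15, 3/5,E , E,  sqrt( 10), sqrt(10 ),  sqrt(11), sqrt( 13), sqrt( 17),  sqrt( 19 ),9,9*pi]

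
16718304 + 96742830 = 113461134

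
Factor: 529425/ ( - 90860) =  - 2^(-2)*3^2*5^1*7^( - 1 )*11^( - 1)*13^1*59^( - 1 )*181^1 = - 105885/18172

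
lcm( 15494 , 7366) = 449326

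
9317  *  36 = 335412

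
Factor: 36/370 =2^1  *  3^2 * 5^( - 1 ) * 37^(  -  1) = 18/185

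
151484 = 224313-72829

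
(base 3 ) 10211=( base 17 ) 61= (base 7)205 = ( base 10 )103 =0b1100111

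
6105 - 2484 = 3621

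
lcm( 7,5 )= 35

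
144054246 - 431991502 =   -  287937256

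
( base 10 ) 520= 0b1000001000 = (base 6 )2224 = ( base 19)187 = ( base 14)292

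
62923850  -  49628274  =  13295576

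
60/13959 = 20/4653 = 0.00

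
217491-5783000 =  - 5565509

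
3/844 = 3/844 = 0.00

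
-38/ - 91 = 38/91 = 0.42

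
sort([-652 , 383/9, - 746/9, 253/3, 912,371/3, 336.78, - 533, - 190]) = [ - 652, - 533, - 190, - 746/9,  383/9,253/3,371/3, 336.78, 912 ] 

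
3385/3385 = 1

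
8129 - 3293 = 4836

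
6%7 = 6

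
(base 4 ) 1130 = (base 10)92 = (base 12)78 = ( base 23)40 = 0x5C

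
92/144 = 23/36=0.64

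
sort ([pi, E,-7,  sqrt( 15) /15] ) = [ - 7,sqrt ( 15 )/15,E,pi]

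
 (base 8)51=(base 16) 29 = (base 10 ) 41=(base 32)19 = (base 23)1I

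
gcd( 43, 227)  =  1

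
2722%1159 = 404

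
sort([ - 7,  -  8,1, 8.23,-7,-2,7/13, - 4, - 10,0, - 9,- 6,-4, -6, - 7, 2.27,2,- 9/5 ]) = [-10,  -  9 , - 8,  -  7,  -  7,-7,-6, - 6,-4, - 4, - 2, - 9/5,0,7/13,1,2,  2.27,8.23]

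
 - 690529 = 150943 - 841472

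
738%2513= 738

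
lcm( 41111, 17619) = 123333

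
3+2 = 5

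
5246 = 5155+91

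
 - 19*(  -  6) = 114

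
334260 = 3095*108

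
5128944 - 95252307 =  - 90123363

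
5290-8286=- 2996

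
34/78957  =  34/78957 = 0.00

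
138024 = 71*1944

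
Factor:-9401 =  - 7^1 * 17^1*  79^1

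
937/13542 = 937/13542 =0.07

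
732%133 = 67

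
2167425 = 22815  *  95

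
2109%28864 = 2109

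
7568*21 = 158928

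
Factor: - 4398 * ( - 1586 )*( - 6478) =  - 45185526984 = - 2^3*3^1*13^1*41^1 * 61^1*79^1 * 733^1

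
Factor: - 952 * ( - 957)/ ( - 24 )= - 7^1*11^1 * 17^1 * 29^1 = - 37961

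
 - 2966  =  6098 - 9064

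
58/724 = 29/362=0.08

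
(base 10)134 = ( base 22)62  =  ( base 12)B2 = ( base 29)4I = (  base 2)10000110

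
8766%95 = 26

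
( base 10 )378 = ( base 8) 572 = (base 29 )D1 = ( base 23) GA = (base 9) 460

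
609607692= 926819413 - 317211721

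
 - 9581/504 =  - 9581/504 = - 19.01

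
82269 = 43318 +38951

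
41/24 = 41/24 = 1.71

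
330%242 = 88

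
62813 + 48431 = 111244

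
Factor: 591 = 3^1*197^1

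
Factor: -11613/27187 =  - 3^1*7^2*31^( - 1)*79^1*877^( - 1 ) 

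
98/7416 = 49/3708 = 0.01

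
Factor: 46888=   2^3*5861^1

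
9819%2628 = 1935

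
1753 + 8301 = 10054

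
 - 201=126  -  327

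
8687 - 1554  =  7133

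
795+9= 804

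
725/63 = 11+32/63 = 11.51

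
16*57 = 912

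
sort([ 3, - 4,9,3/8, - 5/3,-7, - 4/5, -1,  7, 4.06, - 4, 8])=[ - 7,- 4, - 4, - 5/3, - 1, - 4/5 , 3/8,3, 4.06, 7,  8,9]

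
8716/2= 4358 = 4358.00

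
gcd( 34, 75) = 1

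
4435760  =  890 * 4984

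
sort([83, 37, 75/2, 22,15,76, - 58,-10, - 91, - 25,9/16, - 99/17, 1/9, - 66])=[ - 91, - 66, -58, - 25, - 10, - 99/17, 1/9,9/16, 15, 22,37, 75/2,76,83 ] 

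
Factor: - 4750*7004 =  - 2^3 * 5^3 *17^1*19^1*103^1 = - 33269000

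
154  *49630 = 7643020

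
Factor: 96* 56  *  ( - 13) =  - 69888=-2^8 * 3^1 * 7^1 * 13^1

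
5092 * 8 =40736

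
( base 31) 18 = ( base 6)103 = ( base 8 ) 47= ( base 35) 14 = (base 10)39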